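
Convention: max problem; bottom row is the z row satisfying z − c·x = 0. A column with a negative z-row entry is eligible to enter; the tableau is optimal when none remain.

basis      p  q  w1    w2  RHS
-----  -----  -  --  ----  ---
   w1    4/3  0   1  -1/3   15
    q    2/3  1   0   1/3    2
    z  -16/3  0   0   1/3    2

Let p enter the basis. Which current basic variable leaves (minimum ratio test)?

Column p entries and ratios — w1: 15/(4/3) = 45/4; q: 2/(2/3) = 3.
Smallest ratio is 3 in the row of q, so q leaves.

q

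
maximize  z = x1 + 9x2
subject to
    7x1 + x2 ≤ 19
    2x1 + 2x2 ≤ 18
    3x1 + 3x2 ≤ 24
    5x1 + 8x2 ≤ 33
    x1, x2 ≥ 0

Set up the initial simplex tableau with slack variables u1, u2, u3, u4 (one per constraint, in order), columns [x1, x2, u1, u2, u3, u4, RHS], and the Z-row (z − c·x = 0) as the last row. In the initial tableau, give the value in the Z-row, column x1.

-1

The Z-row carries the negated objective coefficients: the x1 entry is -1.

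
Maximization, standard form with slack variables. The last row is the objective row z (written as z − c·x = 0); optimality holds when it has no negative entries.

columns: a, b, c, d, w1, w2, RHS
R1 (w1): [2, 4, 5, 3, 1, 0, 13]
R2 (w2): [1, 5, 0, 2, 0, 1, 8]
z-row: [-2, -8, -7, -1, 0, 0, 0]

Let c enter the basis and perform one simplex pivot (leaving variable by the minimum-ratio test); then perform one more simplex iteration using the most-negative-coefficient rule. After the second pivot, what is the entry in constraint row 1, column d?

Ratio test on column c — row 1: 13/5 = 13/5; row 2: entry 0 ≤ 0. Minimum is 13/5 at row 1 (w1 leaves); pivot element 5.
Divide row 1 by 5; eliminate column c from the other rows.
Second iteration: most negative z-row entry is -12/5 in column b, so b enters.
Ratio test on column b — row 1: (13/5)/(4/5) = 13/4; row 2: 8/5 = 8/5. Minimum is 8/5 at row 2 (w2 leaves); pivot element 5.
Divide row 2 by 5; eliminate column b from the other rows.
After both pivots, the entry at constraint row 1, column d is 7/25.

7/25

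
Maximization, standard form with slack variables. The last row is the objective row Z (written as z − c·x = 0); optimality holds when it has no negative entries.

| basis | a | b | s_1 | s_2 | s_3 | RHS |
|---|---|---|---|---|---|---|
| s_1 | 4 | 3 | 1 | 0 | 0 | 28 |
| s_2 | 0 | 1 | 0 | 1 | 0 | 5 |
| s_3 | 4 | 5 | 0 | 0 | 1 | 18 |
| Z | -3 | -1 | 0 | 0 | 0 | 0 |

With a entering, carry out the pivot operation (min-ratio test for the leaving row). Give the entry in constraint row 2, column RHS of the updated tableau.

Ratio test on column a — row 1: 28/4 = 7; row 2: entry 0 ≤ 0; row 3: 18/4 = 9/2. Minimum is 9/2 at row 3 (s_3 leaves); pivot element 4.
Divide row 3 by 4; eliminate column a from the other rows.
Row 2 update in column RHS: 5 − 0·(9/2) = 5.

5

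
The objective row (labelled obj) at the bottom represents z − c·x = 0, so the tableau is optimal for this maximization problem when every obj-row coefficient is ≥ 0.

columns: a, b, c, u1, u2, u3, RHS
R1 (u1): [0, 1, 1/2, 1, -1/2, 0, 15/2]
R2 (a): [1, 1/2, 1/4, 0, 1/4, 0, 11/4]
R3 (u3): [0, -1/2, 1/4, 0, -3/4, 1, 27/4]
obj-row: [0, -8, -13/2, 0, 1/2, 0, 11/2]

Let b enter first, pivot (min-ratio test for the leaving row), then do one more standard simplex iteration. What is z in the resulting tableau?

77

Ratio test on column b — row 1: (15/2)/1 = 15/2; row 2: (11/4)/(1/2) = 11/2; row 3: entry -1/2 ≤ 0. Minimum is 11/2 at row 2 (a leaves); pivot element 1/2.
Pivot on row 2; the obj-row RHS becomes 11/2 − (-8)·(11/2) = 99/2.
Next entering variable (most negative obj-row entry -5/2): c.
Ratio test on column c — row 1: entry 0 ≤ 0; row 2: (11/2)/(1/2) = 11; row 3: (19/2)/(1/2) = 19. Minimum is 11 at row 2 (b leaves); pivot element 1/2.
After the second pivot the obj-row RHS is 99/2 − (-5/2)·11 = 77.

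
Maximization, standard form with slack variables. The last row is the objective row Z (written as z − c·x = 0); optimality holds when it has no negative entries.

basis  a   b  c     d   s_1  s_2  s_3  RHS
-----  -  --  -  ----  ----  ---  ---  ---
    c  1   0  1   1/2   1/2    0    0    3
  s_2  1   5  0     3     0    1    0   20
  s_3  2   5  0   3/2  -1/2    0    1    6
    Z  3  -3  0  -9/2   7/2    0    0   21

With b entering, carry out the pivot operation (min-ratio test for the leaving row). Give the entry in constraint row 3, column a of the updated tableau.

Ratio test on column b — row 1: entry 0 ≤ 0; row 2: 20/5 = 4; row 3: 6/5 = 6/5. Minimum is 6/5 at row 3 (s_3 leaves); pivot element 5.
Divide row 3 by 5; eliminate column b from the other rows.
In the new row 3, the a entry is the old entry divided by the pivot: 2/5 = 2/5.

2/5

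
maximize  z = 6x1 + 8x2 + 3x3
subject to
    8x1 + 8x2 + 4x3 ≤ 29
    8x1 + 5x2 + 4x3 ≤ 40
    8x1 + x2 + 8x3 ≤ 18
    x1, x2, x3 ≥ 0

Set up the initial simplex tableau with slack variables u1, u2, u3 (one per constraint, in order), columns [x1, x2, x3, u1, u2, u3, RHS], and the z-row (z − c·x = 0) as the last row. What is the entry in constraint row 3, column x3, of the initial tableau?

8

Constraint 3 has coefficient 8 on x3.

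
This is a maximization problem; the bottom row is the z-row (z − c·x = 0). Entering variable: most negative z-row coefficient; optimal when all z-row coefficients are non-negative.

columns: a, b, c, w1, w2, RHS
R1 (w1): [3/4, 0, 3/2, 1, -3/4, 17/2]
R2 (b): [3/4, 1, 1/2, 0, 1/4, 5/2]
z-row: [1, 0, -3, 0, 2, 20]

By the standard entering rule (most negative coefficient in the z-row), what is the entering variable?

c

Negative z-row entries: c: -3.
The most negative is -3 in column c, so c enters.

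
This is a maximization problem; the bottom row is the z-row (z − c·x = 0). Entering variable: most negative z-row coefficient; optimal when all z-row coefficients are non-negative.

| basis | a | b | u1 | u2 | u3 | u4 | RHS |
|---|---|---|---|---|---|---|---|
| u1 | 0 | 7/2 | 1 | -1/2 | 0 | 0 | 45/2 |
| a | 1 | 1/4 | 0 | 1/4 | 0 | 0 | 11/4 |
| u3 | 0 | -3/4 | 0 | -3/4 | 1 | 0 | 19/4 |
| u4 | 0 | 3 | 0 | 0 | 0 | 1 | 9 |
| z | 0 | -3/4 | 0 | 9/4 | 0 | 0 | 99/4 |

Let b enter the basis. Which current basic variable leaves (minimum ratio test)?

Column b entries and ratios — u1: (45/2)/(7/2) = 45/7; a: (11/4)/(1/4) = 11; u3: -3/4 ≤ 0, skip; u4: 9/3 = 3.
Smallest ratio is 3 in the row of u4, so u4 leaves.

u4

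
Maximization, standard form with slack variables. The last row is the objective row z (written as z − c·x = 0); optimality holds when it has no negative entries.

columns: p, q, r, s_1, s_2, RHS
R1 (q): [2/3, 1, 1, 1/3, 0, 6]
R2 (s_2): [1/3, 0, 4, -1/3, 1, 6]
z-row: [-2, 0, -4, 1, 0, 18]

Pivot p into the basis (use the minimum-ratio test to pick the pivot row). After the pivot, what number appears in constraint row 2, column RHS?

Ratio test on column p — row 1: 6/(2/3) = 9; row 2: 6/(1/3) = 18. Minimum is 9 at row 1 (q leaves); pivot element 2/3.
Divide row 1 by 2/3; eliminate column p from the other rows.
Row 2 update in column RHS: 6 − (1/3)·9 = 3.

3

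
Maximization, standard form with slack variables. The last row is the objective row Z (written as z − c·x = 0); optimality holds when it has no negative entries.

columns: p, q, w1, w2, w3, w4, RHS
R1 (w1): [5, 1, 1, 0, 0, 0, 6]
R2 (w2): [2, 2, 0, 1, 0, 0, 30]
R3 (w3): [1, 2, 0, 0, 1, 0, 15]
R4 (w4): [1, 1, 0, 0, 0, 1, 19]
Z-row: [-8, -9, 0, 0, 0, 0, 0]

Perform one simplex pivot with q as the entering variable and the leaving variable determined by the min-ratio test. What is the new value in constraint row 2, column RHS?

Ratio test on column q — row 1: 6/1 = 6; row 2: 30/2 = 15; row 3: 15/2 = 15/2; row 4: 19/1 = 19. Minimum is 6 at row 1 (w1 leaves); pivot element 1.
Divide row 1 by 1; eliminate column q from the other rows.
Row 2 update in column RHS: 30 − 2·6 = 18.

18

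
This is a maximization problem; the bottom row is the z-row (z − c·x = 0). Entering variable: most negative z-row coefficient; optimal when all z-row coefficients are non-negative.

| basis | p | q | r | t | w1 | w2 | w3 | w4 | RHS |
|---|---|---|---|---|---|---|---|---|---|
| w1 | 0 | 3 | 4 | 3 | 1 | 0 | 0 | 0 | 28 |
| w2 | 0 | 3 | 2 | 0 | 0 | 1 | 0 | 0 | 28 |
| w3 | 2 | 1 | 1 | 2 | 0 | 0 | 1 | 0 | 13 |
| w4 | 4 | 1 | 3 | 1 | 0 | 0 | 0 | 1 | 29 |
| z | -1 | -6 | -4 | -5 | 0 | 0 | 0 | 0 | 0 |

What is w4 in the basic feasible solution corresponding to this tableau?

29

w4 is basic (row 4); its value is the RHS of that row, 29.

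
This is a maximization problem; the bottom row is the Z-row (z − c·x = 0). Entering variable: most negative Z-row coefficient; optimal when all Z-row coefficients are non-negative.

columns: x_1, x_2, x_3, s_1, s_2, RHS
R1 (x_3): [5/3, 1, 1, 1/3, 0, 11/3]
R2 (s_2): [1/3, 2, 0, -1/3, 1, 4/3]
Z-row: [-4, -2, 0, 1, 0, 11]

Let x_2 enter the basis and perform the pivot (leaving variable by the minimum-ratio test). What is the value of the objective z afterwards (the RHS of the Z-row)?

Ratio test on column x_2 — row 1: (11/3)/1 = 11/3; row 2: (4/3)/2 = 2/3. Minimum is 2/3 at row 2 (s_2 leaves); pivot element 2.
Pivot on row 2; the Z-row RHS becomes 11 − (-2)·(2/3) = 37/3.

37/3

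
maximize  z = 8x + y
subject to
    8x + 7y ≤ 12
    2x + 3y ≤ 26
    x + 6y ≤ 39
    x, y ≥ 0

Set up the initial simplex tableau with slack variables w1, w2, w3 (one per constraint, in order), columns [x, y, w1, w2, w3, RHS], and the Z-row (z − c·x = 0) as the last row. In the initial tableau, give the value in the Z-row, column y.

-1

The Z-row carries the negated objective coefficients: the y entry is -1.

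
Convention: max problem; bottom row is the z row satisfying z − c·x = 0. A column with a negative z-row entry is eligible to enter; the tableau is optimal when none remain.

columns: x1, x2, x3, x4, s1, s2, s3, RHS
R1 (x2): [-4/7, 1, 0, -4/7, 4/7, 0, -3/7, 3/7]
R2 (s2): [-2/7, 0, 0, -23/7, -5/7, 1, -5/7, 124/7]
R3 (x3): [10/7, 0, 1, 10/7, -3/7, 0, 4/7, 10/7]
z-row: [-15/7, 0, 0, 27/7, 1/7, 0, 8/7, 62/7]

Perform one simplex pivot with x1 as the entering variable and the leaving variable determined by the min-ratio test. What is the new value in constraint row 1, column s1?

Ratio test on column x1 — row 1: entry -4/7 ≤ 0; row 2: entry -2/7 ≤ 0; row 3: (10/7)/(10/7) = 1. Minimum is 1 at row 3 (x3 leaves); pivot element 10/7.
Divide row 3 by 10/7; eliminate column x1 from the other rows.
Row 1 update in column s1: 4/7 − (-4/7)·(-3/10) = 2/5.

2/5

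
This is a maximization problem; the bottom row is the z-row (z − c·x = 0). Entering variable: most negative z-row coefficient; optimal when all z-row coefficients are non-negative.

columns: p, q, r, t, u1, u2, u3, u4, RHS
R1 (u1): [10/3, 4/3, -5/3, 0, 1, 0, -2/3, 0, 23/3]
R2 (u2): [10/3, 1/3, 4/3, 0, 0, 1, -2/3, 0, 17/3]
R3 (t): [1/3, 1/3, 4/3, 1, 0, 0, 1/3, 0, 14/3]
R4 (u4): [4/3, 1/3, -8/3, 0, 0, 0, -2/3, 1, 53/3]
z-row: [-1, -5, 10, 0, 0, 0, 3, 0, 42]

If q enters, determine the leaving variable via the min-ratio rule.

u1

Column q entries and ratios — u1: (23/3)/(4/3) = 23/4; u2: (17/3)/(1/3) = 17; t: (14/3)/(1/3) = 14; u4: (53/3)/(1/3) = 53.
Smallest ratio is 23/4 in the row of u1, so u1 leaves.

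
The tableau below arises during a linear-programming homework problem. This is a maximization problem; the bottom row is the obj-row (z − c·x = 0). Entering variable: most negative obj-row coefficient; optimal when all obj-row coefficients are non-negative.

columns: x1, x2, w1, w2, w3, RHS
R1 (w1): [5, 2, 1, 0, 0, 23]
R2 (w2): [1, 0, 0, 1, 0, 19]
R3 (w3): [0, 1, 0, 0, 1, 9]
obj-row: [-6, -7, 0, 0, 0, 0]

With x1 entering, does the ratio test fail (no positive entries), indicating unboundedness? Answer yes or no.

no

Column x1 has positive entries in row(s) 1, 2, so the ratio test bounds it — not unbounded.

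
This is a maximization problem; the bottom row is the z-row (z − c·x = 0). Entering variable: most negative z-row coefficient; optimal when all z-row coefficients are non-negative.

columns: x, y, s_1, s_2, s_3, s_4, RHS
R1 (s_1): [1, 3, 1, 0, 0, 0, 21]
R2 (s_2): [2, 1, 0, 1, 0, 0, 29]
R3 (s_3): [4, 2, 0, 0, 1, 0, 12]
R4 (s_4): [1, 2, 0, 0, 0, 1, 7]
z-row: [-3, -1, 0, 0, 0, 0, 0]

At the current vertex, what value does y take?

y is not in the basis, so in the current basic feasible solution y = 0.

0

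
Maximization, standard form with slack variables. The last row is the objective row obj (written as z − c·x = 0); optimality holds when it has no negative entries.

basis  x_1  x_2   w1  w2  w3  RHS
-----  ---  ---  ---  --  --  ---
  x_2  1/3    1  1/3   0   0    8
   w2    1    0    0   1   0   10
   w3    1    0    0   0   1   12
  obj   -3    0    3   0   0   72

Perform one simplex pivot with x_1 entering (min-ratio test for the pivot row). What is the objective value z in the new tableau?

Ratio test on column x_1 — row 1: 8/(1/3) = 24; row 2: 10/1 = 10; row 3: 12/1 = 12. Minimum is 10 at row 2 (w2 leaves); pivot element 1.
Pivot on row 2; the obj-row RHS becomes 72 − (-3)·10 = 102.

102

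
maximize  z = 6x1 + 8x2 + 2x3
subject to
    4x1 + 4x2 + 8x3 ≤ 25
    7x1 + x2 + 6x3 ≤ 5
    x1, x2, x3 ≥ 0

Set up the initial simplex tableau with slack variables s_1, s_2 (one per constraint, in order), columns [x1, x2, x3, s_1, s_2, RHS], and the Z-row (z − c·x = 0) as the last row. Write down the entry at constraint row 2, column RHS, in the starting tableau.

The RHS of constraint 2 is b_2 = 5.

5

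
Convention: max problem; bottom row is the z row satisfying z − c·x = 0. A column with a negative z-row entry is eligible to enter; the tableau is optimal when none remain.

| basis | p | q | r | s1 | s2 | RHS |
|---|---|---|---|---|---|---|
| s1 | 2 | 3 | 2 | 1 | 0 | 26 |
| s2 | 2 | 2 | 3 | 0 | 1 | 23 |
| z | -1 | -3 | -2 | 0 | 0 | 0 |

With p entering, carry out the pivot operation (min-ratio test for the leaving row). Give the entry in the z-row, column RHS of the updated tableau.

Ratio test on column p — row 1: 26/2 = 13; row 2: 23/2 = 23/2. Minimum is 23/2 at row 2 (s2 leaves); pivot element 2.
Divide row 2 by 2; eliminate column p from the other rows.
z-row update in column RHS: 0 − (-1)·(23/2) = 23/2.

23/2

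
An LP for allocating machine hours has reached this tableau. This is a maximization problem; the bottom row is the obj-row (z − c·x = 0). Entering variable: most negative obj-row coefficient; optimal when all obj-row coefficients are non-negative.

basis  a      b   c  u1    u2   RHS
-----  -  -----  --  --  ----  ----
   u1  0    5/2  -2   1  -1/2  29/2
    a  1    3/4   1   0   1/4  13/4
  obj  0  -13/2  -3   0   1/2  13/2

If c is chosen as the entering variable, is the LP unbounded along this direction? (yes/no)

Column c has positive entries in row(s) 2, so the ratio test bounds it — not unbounded.

no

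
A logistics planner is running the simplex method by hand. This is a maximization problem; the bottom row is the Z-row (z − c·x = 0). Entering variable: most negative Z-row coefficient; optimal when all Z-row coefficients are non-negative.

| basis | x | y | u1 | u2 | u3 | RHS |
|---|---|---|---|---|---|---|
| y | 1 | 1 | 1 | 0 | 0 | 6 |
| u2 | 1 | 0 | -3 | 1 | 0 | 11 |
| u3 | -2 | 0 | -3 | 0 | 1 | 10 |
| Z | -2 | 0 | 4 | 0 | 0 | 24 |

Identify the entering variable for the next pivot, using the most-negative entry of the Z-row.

x

Negative Z-row entries: x: -2.
The most negative is -2 in column x, so x enters.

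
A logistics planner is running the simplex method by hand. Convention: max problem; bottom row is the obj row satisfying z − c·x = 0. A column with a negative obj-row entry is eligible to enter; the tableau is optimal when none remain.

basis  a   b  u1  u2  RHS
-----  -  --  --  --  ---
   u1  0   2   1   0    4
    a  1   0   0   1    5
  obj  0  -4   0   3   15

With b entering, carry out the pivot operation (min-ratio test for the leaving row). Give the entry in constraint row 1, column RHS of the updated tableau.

2

Ratio test on column b — row 1: 4/2 = 2; row 2: entry 0 ≤ 0. Minimum is 2 at row 1 (u1 leaves); pivot element 2.
Divide row 1 by 2; eliminate column b from the other rows.
In the new row 1, the RHS entry is the old entry divided by the pivot: 4/2 = 2.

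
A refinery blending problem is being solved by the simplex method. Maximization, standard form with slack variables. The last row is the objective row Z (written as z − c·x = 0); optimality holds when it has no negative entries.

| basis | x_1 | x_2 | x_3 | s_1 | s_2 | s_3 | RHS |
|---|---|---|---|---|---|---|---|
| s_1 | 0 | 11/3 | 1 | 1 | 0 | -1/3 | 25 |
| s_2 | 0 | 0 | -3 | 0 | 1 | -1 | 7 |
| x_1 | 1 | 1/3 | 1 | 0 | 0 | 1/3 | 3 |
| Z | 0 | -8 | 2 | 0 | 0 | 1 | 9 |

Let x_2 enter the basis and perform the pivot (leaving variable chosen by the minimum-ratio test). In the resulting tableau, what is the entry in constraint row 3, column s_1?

Ratio test on column x_2 — row 1: 25/(11/3) = 75/11; row 2: entry 0 ≤ 0; row 3: 3/(1/3) = 9. Minimum is 75/11 at row 1 (s_1 leaves); pivot element 11/3.
Divide row 1 by 11/3; eliminate column x_2 from the other rows.
Row 3 update in column s_1: 0 − (1/3)·(3/11) = -1/11.

-1/11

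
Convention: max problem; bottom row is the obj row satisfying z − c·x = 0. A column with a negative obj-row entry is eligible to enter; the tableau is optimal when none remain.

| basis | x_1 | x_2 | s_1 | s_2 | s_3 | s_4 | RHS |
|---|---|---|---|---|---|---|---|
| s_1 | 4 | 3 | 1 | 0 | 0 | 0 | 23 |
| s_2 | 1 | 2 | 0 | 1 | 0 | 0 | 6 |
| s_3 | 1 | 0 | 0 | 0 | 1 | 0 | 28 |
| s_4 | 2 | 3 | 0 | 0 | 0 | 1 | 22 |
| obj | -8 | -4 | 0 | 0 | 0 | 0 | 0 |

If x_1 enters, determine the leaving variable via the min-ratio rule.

s_1

Column x_1 entries and ratios — s_1: 23/4 = 23/4; s_2: 6/1 = 6; s_3: 28/1 = 28; s_4: 22/2 = 11.
Smallest ratio is 23/4 in the row of s_1, so s_1 leaves.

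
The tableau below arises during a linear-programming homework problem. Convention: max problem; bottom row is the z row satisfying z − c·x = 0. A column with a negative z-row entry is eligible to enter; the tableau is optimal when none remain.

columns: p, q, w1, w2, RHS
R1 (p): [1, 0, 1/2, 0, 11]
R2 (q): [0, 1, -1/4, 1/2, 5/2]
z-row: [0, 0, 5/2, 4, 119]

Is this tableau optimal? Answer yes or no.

Every z-row coefficient is ≥ 0, so the tableau is optimal.

yes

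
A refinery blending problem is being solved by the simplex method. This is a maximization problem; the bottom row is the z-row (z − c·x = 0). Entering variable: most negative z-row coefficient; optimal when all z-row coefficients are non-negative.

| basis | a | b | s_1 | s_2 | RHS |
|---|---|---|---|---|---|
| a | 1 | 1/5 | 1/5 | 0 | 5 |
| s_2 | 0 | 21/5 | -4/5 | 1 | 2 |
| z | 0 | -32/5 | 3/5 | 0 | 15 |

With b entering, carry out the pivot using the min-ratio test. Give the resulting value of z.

379/21

Ratio test on column b — row 1: 5/(1/5) = 25; row 2: 2/(21/5) = 10/21. Minimum is 10/21 at row 2 (s_2 leaves); pivot element 21/5.
Pivot on row 2; the z-row RHS becomes 15 − (-32/5)·(10/21) = 379/21.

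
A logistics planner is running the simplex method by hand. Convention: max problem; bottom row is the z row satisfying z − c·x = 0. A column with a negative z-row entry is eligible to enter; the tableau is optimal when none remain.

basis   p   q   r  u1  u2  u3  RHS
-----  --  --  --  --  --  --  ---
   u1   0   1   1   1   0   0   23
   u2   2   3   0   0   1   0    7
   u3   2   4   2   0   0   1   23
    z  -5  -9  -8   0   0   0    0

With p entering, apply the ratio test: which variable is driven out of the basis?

Column p entries and ratios — u1: 0 ≤ 0, skip; u2: 7/2 = 7/2; u3: 23/2 = 23/2.
Smallest ratio is 7/2 in the row of u2, so u2 leaves.

u2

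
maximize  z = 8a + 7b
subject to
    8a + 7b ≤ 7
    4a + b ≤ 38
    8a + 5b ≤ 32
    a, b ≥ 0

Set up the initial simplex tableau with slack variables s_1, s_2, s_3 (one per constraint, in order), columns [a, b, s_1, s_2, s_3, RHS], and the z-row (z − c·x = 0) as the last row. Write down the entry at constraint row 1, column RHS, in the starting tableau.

The RHS of constraint 1 is b_1 = 7.

7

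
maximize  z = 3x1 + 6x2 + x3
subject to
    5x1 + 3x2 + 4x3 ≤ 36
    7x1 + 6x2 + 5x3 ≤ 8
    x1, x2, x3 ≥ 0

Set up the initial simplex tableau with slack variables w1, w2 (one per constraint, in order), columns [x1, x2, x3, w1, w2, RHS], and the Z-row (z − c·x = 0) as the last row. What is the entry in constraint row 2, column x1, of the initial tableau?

7

Constraint 2 has coefficient 7 on x1.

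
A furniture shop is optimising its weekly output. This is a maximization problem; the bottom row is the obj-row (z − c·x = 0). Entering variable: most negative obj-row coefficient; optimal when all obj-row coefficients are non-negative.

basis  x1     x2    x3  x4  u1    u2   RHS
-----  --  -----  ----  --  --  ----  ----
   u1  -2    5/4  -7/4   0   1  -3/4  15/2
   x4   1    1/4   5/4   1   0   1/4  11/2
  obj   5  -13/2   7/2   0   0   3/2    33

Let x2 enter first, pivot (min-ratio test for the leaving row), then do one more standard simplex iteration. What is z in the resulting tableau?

Ratio test on column x2 — row 1: (15/2)/(5/4) = 6; row 2: (11/2)/(1/4) = 22. Minimum is 6 at row 1 (u1 leaves); pivot element 5/4.
Pivot on row 1; the obj-row RHS becomes 33 − (-13/2)·6 = 72.
Next entering variable (most negative obj-row entry -28/5): x3.
Ratio test on column x3 — row 1: entry -7/5 ≤ 0; row 2: 4/(8/5) = 5/2. Minimum is 5/2 at row 2 (x4 leaves); pivot element 8/5.
After the second pivot the obj-row RHS is 72 − (-28/5)·(5/2) = 86.

86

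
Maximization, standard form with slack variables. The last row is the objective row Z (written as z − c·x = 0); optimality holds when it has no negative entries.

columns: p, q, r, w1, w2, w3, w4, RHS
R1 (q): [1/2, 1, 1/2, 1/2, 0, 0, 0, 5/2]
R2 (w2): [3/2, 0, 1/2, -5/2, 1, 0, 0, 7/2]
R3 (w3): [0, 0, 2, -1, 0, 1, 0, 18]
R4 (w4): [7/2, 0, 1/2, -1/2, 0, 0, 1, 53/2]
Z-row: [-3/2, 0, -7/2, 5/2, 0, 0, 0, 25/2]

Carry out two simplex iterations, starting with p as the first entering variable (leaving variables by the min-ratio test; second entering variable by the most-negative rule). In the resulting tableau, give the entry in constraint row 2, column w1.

-3

Ratio test on column p — row 1: (5/2)/(1/2) = 5; row 2: (7/2)/(3/2) = 7/3; row 3: entry 0 ≤ 0; row 4: (53/2)/(7/2) = 53/7. Minimum is 7/3 at row 2 (w2 leaves); pivot element 3/2.
Divide row 2 by 3/2; eliminate column p from the other rows.
Second iteration: most negative Z-row entry is -3 in column r, so r enters.
Ratio test on column r — row 1: (4/3)/(1/3) = 4; row 2: (7/3)/(1/3) = 7; row 3: 18/2 = 9; row 4: entry -2/3 ≤ 0. Minimum is 4 at row 1 (q leaves); pivot element 1/3.
Divide row 1 by 1/3; eliminate column r from the other rows.
After both pivots, the entry at constraint row 2, column w1 is -3.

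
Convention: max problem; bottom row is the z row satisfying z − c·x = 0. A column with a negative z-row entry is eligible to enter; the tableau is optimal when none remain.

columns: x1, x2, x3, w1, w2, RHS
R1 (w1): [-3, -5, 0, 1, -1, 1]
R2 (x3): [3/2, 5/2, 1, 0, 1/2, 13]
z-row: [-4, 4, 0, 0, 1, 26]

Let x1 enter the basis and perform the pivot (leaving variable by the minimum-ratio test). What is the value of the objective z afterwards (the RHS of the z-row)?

182/3

Ratio test on column x1 — row 1: entry -3 ≤ 0; row 2: 13/(3/2) = 26/3. Minimum is 26/3 at row 2 (x3 leaves); pivot element 3/2.
Pivot on row 2; the z-row RHS becomes 26 − (-4)·(26/3) = 182/3.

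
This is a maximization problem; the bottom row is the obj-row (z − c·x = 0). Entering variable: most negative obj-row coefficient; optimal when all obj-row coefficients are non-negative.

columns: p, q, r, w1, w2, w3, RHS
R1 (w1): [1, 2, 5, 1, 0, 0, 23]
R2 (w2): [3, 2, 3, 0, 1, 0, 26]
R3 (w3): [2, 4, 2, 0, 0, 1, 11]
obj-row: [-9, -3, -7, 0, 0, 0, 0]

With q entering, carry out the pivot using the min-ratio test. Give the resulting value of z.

Ratio test on column q — row 1: 23/2 = 23/2; row 2: 26/2 = 13; row 3: 11/4 = 11/4. Minimum is 11/4 at row 3 (w3 leaves); pivot element 4.
Pivot on row 3; the obj-row RHS becomes 0 − (-3)·(11/4) = 33/4.

33/4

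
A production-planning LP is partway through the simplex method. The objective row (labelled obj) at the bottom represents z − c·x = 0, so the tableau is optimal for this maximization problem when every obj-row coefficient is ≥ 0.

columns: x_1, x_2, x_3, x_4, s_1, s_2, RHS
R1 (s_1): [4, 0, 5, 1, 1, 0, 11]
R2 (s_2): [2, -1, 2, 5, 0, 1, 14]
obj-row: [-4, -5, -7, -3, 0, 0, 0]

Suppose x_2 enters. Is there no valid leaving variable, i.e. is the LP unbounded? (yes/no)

yes

Every constraint-row entry in column x_2 is ≤ 0, so increasing x_2 is unbounded.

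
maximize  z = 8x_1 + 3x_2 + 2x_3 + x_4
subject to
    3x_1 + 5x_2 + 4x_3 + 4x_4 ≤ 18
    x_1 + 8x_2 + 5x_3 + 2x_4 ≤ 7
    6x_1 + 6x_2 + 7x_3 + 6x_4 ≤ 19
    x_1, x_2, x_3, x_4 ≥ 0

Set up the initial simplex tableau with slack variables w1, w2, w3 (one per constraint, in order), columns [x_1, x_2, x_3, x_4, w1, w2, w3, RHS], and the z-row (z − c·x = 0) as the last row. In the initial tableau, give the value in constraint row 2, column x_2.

Constraint 2 has coefficient 8 on x_2.

8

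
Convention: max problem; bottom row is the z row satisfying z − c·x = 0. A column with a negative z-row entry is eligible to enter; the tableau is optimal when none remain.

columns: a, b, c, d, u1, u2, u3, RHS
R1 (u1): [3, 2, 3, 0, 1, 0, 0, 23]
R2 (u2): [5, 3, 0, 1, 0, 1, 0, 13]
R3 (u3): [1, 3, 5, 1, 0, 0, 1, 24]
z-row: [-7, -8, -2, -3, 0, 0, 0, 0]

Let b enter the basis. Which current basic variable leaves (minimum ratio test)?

Column b entries and ratios — u1: 23/2 = 23/2; u2: 13/3 = 13/3; u3: 24/3 = 8.
Smallest ratio is 13/3 in the row of u2, so u2 leaves.

u2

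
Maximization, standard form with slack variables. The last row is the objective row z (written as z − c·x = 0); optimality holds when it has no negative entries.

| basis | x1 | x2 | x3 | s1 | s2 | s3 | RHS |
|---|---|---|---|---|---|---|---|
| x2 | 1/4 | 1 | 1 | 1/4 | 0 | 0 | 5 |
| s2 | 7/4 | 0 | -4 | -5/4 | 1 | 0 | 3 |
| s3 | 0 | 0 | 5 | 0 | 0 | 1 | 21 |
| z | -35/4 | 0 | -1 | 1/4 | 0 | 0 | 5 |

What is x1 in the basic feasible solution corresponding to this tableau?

x1 is not in the basis, so in the current basic feasible solution x1 = 0.

0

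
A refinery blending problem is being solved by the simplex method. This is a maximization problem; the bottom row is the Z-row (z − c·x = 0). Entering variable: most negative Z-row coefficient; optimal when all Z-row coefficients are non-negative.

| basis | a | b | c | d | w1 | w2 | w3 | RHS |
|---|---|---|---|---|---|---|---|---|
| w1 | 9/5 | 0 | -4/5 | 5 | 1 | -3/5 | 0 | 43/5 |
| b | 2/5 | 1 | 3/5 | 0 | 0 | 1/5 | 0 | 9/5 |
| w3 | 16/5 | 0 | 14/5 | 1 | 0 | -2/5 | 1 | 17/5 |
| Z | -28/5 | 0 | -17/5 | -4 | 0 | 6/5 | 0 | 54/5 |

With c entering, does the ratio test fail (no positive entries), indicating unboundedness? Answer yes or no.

Column c has positive entries in row(s) 2, 3, so the ratio test bounds it — not unbounded.

no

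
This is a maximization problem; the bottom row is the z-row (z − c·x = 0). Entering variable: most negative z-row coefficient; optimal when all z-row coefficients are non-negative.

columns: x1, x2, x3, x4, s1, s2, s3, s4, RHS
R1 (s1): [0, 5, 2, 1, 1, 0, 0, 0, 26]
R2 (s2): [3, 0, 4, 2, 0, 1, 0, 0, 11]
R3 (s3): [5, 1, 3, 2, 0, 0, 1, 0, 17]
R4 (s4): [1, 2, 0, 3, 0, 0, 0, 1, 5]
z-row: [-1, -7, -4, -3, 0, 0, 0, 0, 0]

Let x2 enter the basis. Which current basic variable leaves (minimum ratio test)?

Column x2 entries and ratios — s1: 26/5 = 26/5; s2: 0 ≤ 0, skip; s3: 17/1 = 17; s4: 5/2 = 5/2.
Smallest ratio is 5/2 in the row of s4, so s4 leaves.

s4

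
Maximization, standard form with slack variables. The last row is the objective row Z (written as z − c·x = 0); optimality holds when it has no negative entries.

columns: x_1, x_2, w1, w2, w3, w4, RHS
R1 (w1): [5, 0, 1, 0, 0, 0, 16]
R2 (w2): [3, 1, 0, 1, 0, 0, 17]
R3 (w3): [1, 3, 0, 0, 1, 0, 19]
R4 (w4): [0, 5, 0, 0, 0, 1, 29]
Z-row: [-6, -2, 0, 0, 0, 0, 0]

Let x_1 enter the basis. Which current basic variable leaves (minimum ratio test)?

Column x_1 entries and ratios — w1: 16/5 = 16/5; w2: 17/3 = 17/3; w3: 19/1 = 19; w4: 0 ≤ 0, skip.
Smallest ratio is 16/5 in the row of w1, so w1 leaves.

w1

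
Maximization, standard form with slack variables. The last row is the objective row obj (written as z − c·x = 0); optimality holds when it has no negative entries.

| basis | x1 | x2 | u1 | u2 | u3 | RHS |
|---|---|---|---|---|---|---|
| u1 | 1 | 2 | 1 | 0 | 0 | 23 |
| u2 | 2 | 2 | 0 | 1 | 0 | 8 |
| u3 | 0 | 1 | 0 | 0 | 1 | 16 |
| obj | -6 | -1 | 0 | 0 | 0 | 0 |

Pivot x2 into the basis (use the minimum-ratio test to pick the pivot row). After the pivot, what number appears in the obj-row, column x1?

-5

Ratio test on column x2 — row 1: 23/2 = 23/2; row 2: 8/2 = 4; row 3: 16/1 = 16. Minimum is 4 at row 2 (u2 leaves); pivot element 2.
Divide row 2 by 2; eliminate column x2 from the other rows.
obj-row update in column x1: -6 − (-1)·1 = -5.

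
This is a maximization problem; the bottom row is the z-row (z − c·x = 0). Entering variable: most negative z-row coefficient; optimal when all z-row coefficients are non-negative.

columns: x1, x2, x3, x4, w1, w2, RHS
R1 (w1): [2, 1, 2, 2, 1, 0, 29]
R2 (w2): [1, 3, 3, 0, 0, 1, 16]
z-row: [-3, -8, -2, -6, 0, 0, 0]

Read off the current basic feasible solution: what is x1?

0

x1 is not in the basis, so in the current basic feasible solution x1 = 0.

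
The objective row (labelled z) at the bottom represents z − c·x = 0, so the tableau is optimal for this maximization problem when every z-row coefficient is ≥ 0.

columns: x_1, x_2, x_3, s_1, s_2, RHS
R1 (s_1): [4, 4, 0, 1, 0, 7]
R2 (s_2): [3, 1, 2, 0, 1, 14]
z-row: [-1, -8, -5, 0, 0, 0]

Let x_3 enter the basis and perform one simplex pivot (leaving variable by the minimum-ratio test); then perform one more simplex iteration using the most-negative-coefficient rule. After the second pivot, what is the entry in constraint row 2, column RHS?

49/8

Ratio test on column x_3 — row 1: entry 0 ≤ 0; row 2: 14/2 = 7. Minimum is 7 at row 2 (s_2 leaves); pivot element 2.
Divide row 2 by 2; eliminate column x_3 from the other rows.
Second iteration: most negative z-row entry is -11/2 in column x_2, so x_2 enters.
Ratio test on column x_2 — row 1: 7/4 = 7/4; row 2: 7/(1/2) = 14. Minimum is 7/4 at row 1 (s_1 leaves); pivot element 4.
Divide row 1 by 4; eliminate column x_2 from the other rows.
After both pivots, the entry at constraint row 2, column RHS is 49/8.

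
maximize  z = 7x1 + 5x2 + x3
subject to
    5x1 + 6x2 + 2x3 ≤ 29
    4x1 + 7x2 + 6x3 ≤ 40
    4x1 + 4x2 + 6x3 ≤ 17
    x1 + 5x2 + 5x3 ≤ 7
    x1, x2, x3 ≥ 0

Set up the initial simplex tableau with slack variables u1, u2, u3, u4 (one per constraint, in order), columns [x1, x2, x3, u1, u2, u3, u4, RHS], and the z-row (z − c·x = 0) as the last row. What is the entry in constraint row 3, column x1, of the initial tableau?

Constraint 3 has coefficient 4 on x1.

4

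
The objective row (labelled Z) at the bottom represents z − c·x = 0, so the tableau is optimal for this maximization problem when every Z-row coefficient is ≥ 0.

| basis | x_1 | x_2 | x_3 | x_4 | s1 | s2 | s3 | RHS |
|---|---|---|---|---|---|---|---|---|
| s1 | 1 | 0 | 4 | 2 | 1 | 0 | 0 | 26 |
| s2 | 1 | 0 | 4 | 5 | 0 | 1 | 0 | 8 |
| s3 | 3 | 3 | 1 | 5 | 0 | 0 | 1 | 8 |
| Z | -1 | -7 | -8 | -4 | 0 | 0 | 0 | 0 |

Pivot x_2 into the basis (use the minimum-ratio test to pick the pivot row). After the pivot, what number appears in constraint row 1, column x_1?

1

Ratio test on column x_2 — row 1: entry 0 ≤ 0; row 2: entry 0 ≤ 0; row 3: 8/3 = 8/3. Minimum is 8/3 at row 3 (s3 leaves); pivot element 3.
Divide row 3 by 3; eliminate column x_2 from the other rows.
Row 1 update in column x_1: 1 − 0·1 = 1.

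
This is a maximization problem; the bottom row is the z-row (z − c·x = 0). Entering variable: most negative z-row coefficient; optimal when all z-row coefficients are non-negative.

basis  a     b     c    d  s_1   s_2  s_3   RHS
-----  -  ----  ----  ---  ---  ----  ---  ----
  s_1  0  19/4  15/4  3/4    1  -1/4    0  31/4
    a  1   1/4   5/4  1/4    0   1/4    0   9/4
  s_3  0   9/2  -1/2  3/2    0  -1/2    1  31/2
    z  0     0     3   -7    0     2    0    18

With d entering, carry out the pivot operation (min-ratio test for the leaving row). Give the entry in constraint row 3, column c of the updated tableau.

-8

Ratio test on column d — row 1: (31/4)/(3/4) = 31/3; row 2: (9/4)/(1/4) = 9; row 3: (31/2)/(3/2) = 31/3. Minimum is 9 at row 2 (a leaves); pivot element 1/4.
Divide row 2 by 1/4; eliminate column d from the other rows.
Row 3 update in column c: -1/2 − (3/2)·5 = -8.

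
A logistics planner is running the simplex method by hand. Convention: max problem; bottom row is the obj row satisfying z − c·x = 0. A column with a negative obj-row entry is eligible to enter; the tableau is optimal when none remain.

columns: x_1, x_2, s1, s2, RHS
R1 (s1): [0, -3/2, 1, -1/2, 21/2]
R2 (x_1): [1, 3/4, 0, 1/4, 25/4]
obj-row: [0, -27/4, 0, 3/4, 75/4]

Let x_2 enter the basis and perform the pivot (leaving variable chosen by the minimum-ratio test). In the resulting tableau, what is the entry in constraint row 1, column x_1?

Ratio test on column x_2 — row 1: entry -3/2 ≤ 0; row 2: (25/4)/(3/4) = 25/3. Minimum is 25/3 at row 2 (x_1 leaves); pivot element 3/4.
Divide row 2 by 3/4; eliminate column x_2 from the other rows.
Row 1 update in column x_1: 0 − (-3/2)·(4/3) = 2.

2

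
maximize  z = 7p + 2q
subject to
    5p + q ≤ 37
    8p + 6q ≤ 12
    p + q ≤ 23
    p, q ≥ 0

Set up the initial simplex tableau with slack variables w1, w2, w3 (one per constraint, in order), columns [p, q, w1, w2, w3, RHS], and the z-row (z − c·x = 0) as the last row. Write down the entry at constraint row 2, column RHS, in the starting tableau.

The RHS of constraint 2 is b_2 = 12.

12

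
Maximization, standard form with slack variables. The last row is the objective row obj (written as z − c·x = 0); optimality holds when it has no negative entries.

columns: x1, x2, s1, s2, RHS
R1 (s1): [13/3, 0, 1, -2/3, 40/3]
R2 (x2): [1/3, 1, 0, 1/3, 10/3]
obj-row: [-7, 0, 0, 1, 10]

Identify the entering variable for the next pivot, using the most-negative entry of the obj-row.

x1

Negative obj-row entries: x1: -7.
The most negative is -7 in column x1, so x1 enters.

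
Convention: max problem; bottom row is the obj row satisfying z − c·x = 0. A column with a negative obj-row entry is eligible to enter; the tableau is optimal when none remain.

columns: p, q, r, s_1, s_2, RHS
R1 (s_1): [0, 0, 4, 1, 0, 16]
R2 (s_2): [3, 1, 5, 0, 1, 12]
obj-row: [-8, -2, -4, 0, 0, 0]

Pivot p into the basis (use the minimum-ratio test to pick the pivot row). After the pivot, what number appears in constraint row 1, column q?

0

Ratio test on column p — row 1: entry 0 ≤ 0; row 2: 12/3 = 4. Minimum is 4 at row 2 (s_2 leaves); pivot element 3.
Divide row 2 by 3; eliminate column p from the other rows.
Row 1 update in column q: 0 − 0·(1/3) = 0.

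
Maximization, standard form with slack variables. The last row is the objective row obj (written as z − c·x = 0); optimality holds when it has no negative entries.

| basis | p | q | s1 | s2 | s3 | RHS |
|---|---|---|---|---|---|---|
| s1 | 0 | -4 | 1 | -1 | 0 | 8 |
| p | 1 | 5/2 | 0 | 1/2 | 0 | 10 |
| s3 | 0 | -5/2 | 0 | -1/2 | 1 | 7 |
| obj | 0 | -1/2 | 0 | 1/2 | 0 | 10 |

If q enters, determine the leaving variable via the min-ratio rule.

Column q entries and ratios — s1: -4 ≤ 0, skip; p: 10/(5/2) = 4; s3: -5/2 ≤ 0, skip.
Smallest ratio is 4 in the row of p, so p leaves.

p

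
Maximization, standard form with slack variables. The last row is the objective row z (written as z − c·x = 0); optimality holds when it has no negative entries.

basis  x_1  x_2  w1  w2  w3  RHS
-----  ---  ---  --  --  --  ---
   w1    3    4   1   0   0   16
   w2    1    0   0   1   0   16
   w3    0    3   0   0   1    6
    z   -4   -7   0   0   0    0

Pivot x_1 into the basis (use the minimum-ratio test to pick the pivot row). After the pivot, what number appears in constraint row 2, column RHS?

Ratio test on column x_1 — row 1: 16/3 = 16/3; row 2: 16/1 = 16; row 3: entry 0 ≤ 0. Minimum is 16/3 at row 1 (w1 leaves); pivot element 3.
Divide row 1 by 3; eliminate column x_1 from the other rows.
Row 2 update in column RHS: 16 − 1·(16/3) = 32/3.

32/3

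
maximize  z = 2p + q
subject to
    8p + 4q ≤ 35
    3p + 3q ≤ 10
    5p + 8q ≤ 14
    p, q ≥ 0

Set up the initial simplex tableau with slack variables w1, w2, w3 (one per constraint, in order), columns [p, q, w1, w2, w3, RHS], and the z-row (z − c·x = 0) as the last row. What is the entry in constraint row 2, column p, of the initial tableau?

Constraint 2 has coefficient 3 on p.

3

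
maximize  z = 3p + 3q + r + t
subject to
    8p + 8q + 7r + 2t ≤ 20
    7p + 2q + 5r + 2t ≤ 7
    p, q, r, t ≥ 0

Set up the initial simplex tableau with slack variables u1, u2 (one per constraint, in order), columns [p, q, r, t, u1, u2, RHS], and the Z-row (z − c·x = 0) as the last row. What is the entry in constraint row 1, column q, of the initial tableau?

8

Constraint 1 has coefficient 8 on q.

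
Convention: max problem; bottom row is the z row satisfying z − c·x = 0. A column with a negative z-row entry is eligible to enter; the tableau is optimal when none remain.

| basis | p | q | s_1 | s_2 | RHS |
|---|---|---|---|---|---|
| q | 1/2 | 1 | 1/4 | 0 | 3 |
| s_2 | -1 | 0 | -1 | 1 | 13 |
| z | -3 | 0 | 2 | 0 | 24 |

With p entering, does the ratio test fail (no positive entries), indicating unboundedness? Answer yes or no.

Column p has positive entries in row(s) 1, so the ratio test bounds it — not unbounded.

no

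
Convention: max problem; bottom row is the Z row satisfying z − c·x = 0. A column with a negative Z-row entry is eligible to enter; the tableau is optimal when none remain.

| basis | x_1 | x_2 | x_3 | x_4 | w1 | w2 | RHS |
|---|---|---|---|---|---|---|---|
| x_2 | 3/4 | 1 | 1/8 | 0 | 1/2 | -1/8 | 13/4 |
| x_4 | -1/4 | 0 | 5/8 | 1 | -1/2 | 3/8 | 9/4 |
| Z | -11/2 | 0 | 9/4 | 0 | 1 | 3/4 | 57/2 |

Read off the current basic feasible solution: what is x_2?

x_2 is basic (row 1); its value is the RHS of that row, 13/4.

13/4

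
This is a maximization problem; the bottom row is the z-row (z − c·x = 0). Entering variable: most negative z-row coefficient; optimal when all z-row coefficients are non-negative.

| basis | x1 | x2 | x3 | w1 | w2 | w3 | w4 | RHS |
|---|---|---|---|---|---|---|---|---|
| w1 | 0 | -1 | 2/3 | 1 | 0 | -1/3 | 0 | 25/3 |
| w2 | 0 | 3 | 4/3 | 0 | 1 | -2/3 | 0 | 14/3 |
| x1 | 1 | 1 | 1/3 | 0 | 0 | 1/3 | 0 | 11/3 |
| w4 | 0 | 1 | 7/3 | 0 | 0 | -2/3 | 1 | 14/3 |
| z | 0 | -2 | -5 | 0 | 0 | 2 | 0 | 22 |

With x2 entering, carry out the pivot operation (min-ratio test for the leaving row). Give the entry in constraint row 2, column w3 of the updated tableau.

-2/9

Ratio test on column x2 — row 1: entry -1 ≤ 0; row 2: (14/3)/3 = 14/9; row 3: (11/3)/1 = 11/3; row 4: (14/3)/1 = 14/3. Minimum is 14/9 at row 2 (w2 leaves); pivot element 3.
Divide row 2 by 3; eliminate column x2 from the other rows.
In the new row 2, the w3 entry is the old entry divided by the pivot: (-2/3)/3 = -2/9.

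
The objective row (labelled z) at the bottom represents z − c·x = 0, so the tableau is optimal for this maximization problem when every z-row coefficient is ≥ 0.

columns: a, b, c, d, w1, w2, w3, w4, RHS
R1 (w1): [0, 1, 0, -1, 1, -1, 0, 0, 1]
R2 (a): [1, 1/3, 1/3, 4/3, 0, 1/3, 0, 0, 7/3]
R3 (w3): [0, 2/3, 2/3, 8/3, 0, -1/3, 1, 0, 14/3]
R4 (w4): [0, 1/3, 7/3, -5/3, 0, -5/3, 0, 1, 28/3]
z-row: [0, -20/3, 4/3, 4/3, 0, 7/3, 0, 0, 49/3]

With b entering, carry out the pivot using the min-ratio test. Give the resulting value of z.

Ratio test on column b — row 1: 1/1 = 1; row 2: (7/3)/(1/3) = 7; row 3: (14/3)/(2/3) = 7; row 4: (28/3)/(1/3) = 28. Minimum is 1 at row 1 (w1 leaves); pivot element 1.
Pivot on row 1; the z-row RHS becomes 49/3 − (-20/3)·1 = 23.

23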